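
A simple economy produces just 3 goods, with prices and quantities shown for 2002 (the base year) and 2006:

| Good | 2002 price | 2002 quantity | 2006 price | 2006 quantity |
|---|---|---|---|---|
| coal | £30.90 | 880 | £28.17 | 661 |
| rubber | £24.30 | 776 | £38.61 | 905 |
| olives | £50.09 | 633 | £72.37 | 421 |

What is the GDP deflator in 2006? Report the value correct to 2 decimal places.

Nominal GDP 2006 = 28.17·661 + 38.61·905 + 72.37·421 = 84030.19.
Real GDP 2006 (at 2002 prices) = 30.90·661 + 24.30·905 + 50.09·421 = 63504.29.
Deflator = Nominal/Real × 100 = 84030.19/63504.29 × 100 = 132.322.

132.32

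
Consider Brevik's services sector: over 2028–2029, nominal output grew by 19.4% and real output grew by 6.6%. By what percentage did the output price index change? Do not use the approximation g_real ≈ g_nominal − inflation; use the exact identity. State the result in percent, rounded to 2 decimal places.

(1 + g_nom) = (1 + g_real)(1 + π), so π = 1.1940 / 1.0660 − 1 = 0.12008.

12.01%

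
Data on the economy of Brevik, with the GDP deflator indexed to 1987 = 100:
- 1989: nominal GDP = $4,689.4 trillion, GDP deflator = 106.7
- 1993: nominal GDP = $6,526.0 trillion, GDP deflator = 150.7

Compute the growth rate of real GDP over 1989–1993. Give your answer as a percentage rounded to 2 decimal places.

Real GDP 1989 = 4689.4 / 1.067 = 4394.94.
Real GDP 1993 = 6526.0 / 1.507 = 4330.46.
Real growth = 4330.46 / 4394.94 − 1 = -0.0147.

-1.47%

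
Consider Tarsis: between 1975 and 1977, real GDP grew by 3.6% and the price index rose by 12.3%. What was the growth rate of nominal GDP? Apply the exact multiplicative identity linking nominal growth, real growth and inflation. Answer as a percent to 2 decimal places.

(1 + g_nom) = (1 + g_real)(1 + π) = 1.0360 × 1.1230 = 1.16343.

16.34%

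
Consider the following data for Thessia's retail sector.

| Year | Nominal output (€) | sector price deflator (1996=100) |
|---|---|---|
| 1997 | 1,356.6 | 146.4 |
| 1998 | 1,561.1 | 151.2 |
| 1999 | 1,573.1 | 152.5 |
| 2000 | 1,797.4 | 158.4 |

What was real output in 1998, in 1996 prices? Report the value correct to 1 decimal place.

Real output 1998 = 1561.1 / 1.512 = 1032.47.

€1,032.5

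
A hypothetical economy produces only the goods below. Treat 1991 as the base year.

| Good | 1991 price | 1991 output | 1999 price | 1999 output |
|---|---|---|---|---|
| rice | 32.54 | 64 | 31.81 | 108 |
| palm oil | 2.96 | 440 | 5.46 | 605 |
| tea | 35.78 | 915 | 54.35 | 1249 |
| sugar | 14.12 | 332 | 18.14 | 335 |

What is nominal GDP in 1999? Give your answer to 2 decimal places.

Nominal GDP 1999 = Σ (p_1999 × q_1999) = 31.81·108 + 5.46·605 + 54.35·1249 + 18.14·335 = 80698.83.

80698.83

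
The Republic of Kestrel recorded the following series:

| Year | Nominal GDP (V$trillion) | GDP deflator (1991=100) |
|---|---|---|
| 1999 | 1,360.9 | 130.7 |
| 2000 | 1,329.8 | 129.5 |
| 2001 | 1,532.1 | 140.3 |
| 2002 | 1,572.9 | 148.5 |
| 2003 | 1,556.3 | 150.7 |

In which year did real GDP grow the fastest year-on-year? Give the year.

2000: real = 1329.8/1.295 = 1026.87; growth vs 1999 (1041.24) = -1.38%.
2001: real = 1532.1/1.403 = 1092.02; growth vs 2000 (1026.87) = 6.34%.
2002: real = 1572.9/1.485 = 1059.19; growth vs 2001 (1092.02) = -3.01%.
2003: real = 1556.3/1.507 = 1032.71; growth vs 2002 (1059.19) = -2.50%.

2001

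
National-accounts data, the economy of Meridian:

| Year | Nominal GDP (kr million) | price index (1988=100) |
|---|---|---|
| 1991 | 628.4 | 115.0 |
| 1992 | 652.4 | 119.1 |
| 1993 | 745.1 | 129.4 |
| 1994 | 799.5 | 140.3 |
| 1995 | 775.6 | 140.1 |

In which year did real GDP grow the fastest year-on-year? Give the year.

1992: real = 652.4/1.191 = 547.77; growth vs 1991 (546.43) = 0.25%.
1993: real = 745.1/1.294 = 575.81; growth vs 1992 (547.77) = 5.12%.
1994: real = 799.5/1.403 = 569.85; growth vs 1993 (575.81) = -1.04%.
1995: real = 775.6/1.401 = 553.60; growth vs 1994 (569.85) = -2.85%.

1993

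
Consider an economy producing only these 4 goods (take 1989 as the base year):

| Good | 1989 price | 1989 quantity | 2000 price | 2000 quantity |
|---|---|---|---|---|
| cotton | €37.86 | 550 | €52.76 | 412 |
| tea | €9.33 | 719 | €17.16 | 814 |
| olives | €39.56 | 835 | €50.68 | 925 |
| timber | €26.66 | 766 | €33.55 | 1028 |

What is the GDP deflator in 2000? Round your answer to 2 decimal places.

134.27

Nominal GDP 2000 = 52.76·412 + 17.16·814 + 50.68·925 + 33.55·1028 = 117073.76.
Real GDP 2000 (at 1989 prices) = 37.86·412 + 9.33·814 + 39.56·925 + 26.66·1028 = 87192.42.
Deflator = Nominal/Real × 100 = 117073.76/87192.42 × 100 = 134.271.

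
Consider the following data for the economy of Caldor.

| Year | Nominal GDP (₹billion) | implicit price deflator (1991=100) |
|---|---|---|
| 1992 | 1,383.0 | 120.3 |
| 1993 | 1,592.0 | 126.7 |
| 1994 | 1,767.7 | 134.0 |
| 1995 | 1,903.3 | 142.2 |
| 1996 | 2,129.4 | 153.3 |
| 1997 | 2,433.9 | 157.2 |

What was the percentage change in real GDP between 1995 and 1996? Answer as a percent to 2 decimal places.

3.78%

Real GDP 1995 = 1903.3/1.422 = 1338.47.
Real GDP 1996 = 2129.4/1.533 = 1389.04.
Change = 1389.04/1338.47 − 1 = 0.0378.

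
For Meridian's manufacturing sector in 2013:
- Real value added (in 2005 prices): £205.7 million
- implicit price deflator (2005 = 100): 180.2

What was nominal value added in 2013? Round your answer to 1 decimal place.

Nominal value added = Real × (implicit price deflator/100) = 205.7 × 1.802 = 370.67.

£370.7 million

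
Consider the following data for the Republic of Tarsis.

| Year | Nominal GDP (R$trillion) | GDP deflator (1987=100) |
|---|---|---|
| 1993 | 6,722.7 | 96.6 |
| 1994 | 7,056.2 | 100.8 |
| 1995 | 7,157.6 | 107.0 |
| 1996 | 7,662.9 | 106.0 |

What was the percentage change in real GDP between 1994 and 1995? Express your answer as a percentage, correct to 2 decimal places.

Real GDP 1994 = 7056.2/1.008 = 7000.20.
Real GDP 1995 = 7157.6/1.070 = 6689.35.
Change = 6689.35/7000.20 − 1 = -0.0444.

-4.44%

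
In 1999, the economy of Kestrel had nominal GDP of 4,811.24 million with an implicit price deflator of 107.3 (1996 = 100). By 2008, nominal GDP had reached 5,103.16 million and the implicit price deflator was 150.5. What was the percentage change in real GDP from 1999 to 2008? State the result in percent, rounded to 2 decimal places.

Deflate each year: 1999 → 4811.24/1.073 = 4483.91; 2008 → 5103.16/1.505 = 3390.80.
So real GDP changed by 3390.80/4483.91 − 1 = -0.2438, i.e. -24.38%.

-24.38%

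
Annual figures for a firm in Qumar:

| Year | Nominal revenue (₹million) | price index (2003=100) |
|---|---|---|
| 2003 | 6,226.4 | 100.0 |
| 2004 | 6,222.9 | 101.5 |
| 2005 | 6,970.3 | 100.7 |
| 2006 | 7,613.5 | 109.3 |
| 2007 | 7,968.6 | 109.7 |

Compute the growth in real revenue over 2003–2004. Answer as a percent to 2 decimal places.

Real revenue 2003 = 6226.4/1.000 = 6226.40.
Real revenue 2004 = 6222.9/1.015 = 6130.94.
Change = 6130.94/6226.40 − 1 = -0.0153.

-1.53%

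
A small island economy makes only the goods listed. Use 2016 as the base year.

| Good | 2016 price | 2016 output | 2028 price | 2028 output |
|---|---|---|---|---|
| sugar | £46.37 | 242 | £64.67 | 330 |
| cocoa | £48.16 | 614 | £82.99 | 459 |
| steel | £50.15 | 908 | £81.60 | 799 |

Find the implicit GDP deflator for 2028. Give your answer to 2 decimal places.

160.86

Nominal GDP 2028 = 64.67·330 + 82.99·459 + 81.60·799 = 124631.91.
Real GDP 2028 (at 2016 prices) = 46.37·330 + 48.16·459 + 50.15·799 = 77477.39.
Deflator = Nominal/Real × 100 = 124631.91/77477.39 × 100 = 160.862.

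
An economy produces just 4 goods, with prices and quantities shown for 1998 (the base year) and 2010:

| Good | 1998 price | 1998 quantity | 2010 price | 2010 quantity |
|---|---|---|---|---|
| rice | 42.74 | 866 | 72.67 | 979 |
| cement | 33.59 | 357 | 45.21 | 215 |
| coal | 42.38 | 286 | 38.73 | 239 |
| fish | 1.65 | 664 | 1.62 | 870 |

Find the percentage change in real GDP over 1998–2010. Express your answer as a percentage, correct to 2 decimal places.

Real GDP 1998 = Nominal GDP 1998 = 42.74·866 + 33.59·357 + 42.38·286 + 1.65·664 = 62220.75.
Real GDP 2010 (at 1998 prices) = 42.74·979 + 33.59·215 + 42.38·239 + 1.65·870 = 60628.63.
Real growth = 60628.63/62220.75 − 1 = -0.0256.

-2.56%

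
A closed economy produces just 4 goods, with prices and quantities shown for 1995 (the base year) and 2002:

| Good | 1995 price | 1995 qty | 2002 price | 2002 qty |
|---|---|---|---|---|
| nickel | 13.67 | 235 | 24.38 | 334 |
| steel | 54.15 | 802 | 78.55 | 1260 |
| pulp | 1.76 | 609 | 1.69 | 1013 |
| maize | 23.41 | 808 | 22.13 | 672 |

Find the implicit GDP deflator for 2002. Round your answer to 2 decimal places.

Nominal GDP 2002 = 24.38·334 + 78.55·1260 + 1.69·1013 + 22.13·672 = 123699.25.
Real GDP 2002 (at 1995 prices) = 13.67·334 + 54.15·1260 + 1.76·1013 + 23.41·672 = 90309.18.
Deflator = Nominal/Real × 100 = 123699.25/90309.18 × 100 = 136.973.

136.97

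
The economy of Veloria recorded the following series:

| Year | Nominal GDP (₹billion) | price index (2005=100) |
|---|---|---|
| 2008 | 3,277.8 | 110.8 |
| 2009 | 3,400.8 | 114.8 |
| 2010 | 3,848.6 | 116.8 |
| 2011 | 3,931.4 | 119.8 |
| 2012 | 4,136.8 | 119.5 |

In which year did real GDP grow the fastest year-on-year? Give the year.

2009: real = 3400.8/1.148 = 2962.37; growth vs 2008 (2958.30) = 0.14%.
2010: real = 3848.6/1.168 = 3295.03; growth vs 2009 (2962.37) = 11.23%.
2011: real = 3931.4/1.198 = 3281.64; growth vs 2010 (3295.03) = -0.41%.
2012: real = 4136.8/1.195 = 3461.76; growth vs 2011 (3281.64) = 5.49%.

2010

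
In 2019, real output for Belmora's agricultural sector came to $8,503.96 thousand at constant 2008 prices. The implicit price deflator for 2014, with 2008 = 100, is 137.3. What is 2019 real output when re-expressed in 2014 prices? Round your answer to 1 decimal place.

Real output in 2014 prices = Real output in 2008 prices × (P_2014/P_2008) = 8503.96 × 1.373 = 11675.94.

$11,675.9 thousand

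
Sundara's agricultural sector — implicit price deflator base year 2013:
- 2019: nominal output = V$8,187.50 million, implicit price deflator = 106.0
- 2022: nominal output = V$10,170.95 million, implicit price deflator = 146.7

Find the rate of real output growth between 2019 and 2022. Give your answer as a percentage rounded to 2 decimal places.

-10.24%

Deflate each year: 2019 → 8187.50/1.060 = 7724.06; 2022 → 10170.95/1.467 = 6933.16.
So real output changed by 6933.16/7724.06 − 1 = -0.1024, i.e. -10.24%.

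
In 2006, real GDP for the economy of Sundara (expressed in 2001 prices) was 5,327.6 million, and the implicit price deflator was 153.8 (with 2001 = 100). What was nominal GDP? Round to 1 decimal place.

Nominal GDP = Real × (implicit price deflator/100) = 5327.6 × 1.538 = 8193.85.

8,193.8 million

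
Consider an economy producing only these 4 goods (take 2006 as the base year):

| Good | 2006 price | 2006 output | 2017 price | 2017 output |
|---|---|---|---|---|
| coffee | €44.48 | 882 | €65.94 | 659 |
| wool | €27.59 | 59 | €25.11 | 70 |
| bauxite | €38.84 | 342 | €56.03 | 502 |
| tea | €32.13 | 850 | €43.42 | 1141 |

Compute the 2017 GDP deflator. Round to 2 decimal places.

Nominal GDP 2017 = 65.94·659 + 25.11·70 + 56.03·502 + 43.42·1141 = 122881.44.
Real GDP 2017 (at 2006 prices) = 44.48·659 + 27.59·70 + 38.84·502 + 32.13·1141 = 87401.63.
Deflator = Nominal/Real × 100 = 122881.44/87401.63 × 100 = 140.594.

140.59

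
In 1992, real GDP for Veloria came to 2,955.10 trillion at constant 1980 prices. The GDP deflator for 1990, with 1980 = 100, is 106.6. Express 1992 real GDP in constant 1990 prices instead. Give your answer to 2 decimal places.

3,150.14 trillion

Real GDP in 1990 prices = Real GDP in 1980 prices × (P_1990/P_1980) = 2955.10 × 1.066 = 3150.14.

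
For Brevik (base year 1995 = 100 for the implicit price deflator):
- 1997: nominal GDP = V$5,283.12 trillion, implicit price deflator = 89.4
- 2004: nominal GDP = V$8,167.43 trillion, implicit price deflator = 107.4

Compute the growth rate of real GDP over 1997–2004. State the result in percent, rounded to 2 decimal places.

Deflate each year: 1997 → 5283.12/0.894 = 5909.53; 2004 → 8167.43/1.074 = 7604.68.
So real GDP changed by 7604.68/5909.53 − 1 = 0.2869, i.e. 28.69%.

28.69%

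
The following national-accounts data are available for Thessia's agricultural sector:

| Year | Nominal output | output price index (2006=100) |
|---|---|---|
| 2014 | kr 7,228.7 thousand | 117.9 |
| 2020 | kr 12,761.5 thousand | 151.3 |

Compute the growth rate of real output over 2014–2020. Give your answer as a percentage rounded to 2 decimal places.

Deflate each year: 2014 → 7228.7/1.179 = 6131.21; 2020 → 12761.5/1.513 = 8434.57.
So real output changed by 8434.57/6131.21 − 1 = 0.3757, i.e. 37.57%.

37.57%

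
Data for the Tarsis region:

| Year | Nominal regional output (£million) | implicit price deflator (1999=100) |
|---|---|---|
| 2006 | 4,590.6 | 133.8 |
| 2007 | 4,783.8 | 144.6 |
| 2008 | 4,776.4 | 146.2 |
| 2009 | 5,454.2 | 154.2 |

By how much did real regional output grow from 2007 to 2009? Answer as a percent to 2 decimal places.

Real regional output 2007 = 4783.8/1.446 = 3308.30.
Real regional output 2009 = 5454.2/1.542 = 3537.09.
Change = 3537.09/3308.30 − 1 = 0.0692.

6.92%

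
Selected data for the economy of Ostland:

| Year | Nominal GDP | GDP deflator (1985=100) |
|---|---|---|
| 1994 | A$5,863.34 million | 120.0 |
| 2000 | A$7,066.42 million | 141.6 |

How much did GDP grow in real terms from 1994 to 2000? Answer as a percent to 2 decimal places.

2.13%

Real GDP 1994 = 5863.34 / 1.200 = 4886.12.
Real GDP 2000 = 7066.42 / 1.416 = 4990.41.
Real growth = 4990.41 / 4886.12 − 1 = 0.0213.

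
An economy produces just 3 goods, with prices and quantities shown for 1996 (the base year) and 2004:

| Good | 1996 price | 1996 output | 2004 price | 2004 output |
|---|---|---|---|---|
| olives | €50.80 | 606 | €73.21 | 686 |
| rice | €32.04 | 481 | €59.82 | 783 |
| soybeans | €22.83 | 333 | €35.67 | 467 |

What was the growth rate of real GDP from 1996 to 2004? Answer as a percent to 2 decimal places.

Real GDP 1996 = Nominal GDP 1996 = 50.80·606 + 32.04·481 + 22.83·333 = 53798.43.
Real GDP 2004 (at 1996 prices) = 50.80·686 + 32.04·783 + 22.83·467 = 70597.73.
Real growth = 70597.73/53798.43 − 1 = 0.3123.

31.23%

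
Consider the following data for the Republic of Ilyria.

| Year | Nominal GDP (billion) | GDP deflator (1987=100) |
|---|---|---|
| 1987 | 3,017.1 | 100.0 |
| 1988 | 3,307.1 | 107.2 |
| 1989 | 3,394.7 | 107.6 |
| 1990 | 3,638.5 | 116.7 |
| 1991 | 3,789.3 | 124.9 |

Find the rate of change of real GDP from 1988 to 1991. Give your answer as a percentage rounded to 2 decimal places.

-1.66%

Real GDP 1988 = 3307.1/1.072 = 3084.98.
Real GDP 1991 = 3789.3/1.249 = 3033.87.
Change = 3033.87/3084.98 − 1 = -0.0166.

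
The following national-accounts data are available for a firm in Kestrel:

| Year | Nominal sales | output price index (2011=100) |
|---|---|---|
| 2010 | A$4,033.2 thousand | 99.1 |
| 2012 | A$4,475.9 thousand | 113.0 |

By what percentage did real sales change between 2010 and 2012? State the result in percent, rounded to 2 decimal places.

-2.67%

Deflate each year: 2010 → 4033.2/0.991 = 4069.83; 2012 → 4475.9/1.130 = 3960.97.
So real sales changed by 3960.97/4069.83 − 1 = -0.0267, i.e. -2.67%.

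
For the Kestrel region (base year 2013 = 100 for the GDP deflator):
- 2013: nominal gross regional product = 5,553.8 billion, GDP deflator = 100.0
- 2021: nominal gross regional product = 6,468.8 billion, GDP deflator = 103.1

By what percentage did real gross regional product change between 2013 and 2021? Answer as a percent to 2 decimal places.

Real gross regional product 2013 = 5553.8 / 1.000 = 5553.80.
Real gross regional product 2021 = 6468.8 / 1.031 = 6274.30.
Real growth = 6274.30 / 5553.80 − 1 = 0.1297.

12.97%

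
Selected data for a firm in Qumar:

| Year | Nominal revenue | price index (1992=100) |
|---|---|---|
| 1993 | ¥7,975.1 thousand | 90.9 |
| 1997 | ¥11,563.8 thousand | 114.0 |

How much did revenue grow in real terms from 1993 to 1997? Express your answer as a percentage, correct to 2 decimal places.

Real revenue 1993 = 7975.1 / 0.909 = 8773.49.
Real revenue 1997 = 11563.8 / 1.140 = 10143.68.
Real growth = 10143.68 / 8773.49 − 1 = 0.1562.

15.62%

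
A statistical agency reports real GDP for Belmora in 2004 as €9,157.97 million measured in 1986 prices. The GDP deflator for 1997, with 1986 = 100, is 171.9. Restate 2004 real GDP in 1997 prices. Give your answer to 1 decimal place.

Real GDP in 1997 prices = Real GDP in 1986 prices × (P_1997/P_1986) = 9157.97 × 1.719 = 15742.55.

€15,742.6 million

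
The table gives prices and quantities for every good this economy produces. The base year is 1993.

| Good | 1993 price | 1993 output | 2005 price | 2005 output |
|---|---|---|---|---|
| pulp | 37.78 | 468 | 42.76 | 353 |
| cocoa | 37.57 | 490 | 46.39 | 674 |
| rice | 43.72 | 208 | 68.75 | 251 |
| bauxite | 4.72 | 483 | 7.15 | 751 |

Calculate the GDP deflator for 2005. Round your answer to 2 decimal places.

Nominal GDP 2005 = 42.76·353 + 46.39·674 + 68.75·251 + 7.15·751 = 68987.04.
Real GDP 2005 (at 1993 prices) = 37.78·353 + 37.57·674 + 43.72·251 + 4.72·751 = 53176.96.
Deflator = Nominal/Real × 100 = 68987.04/53176.96 × 100 = 129.731.

129.73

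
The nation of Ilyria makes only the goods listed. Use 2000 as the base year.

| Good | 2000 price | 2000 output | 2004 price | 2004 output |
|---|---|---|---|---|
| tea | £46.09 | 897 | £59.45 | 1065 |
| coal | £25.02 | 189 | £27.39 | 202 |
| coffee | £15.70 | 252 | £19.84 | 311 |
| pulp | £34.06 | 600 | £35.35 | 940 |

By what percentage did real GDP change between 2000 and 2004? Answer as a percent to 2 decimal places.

Real GDP 2000 = Nominal GDP 2000 = 46.09·897 + 25.02·189 + 15.70·252 + 34.06·600 = 70463.91.
Real GDP 2004 (at 2000 prices) = 46.09·1065 + 25.02·202 + 15.70·311 + 34.06·940 = 91038.99.
Real growth = 91038.99/70463.91 − 1 = 0.2920.

29.20%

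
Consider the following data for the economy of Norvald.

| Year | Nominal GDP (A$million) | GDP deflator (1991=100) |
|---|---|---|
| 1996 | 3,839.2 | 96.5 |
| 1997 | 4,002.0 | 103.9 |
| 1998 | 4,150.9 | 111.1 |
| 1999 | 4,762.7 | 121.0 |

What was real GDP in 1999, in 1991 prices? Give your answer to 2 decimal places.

A$3,936.12 million

Real GDP 1999 = 4762.7 / 1.210 = 3936.12.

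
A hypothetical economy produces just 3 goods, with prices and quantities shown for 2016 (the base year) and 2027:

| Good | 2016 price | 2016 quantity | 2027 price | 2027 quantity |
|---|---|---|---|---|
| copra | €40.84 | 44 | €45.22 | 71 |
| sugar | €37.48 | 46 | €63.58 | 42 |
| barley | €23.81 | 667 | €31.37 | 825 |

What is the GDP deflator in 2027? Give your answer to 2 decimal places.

131.70

Nominal GDP 2027 = 45.22·71 + 63.58·42 + 31.37·825 = 31761.23.
Real GDP 2027 (at 2016 prices) = 40.84·71 + 37.48·42 + 23.81·825 = 24117.05.
Deflator = Nominal/Real × 100 = 31761.23/24117.05 × 100 = 131.696.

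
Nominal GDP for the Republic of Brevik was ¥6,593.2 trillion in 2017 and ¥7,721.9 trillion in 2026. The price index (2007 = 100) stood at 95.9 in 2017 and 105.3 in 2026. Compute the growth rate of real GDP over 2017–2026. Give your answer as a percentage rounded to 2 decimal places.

Deflate each year: 2017 → 6593.2/0.959 = 6875.08; 2026 → 7721.9/1.053 = 7333.24.
So real GDP changed by 7333.24/6875.08 − 1 = 0.0666, i.e. 6.66%.

6.66%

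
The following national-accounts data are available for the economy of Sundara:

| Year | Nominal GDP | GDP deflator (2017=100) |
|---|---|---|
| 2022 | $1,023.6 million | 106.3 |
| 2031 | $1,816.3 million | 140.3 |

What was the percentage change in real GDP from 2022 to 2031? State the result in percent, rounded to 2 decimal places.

Deflate each year: 2022 → 1023.6/1.063 = 962.94; 2031 → 1816.3/1.403 = 1294.58.
So real GDP changed by 1294.58/962.94 − 1 = 0.3444, i.e. 34.44%.

34.44%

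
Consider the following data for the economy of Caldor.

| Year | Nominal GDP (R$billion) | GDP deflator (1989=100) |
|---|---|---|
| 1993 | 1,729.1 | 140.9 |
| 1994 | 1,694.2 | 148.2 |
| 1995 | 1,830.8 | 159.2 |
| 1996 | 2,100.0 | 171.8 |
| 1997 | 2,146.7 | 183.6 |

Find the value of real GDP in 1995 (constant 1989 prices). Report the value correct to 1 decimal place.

Real GDP 1995 = 1830.8 / 1.592 = 1150.00.

R$1,150.0 billion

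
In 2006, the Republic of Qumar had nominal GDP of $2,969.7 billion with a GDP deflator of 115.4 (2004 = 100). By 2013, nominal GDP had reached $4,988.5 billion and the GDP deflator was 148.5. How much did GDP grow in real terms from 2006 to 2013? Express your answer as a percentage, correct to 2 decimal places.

30.54%

Deflate each year: 2006 → 2969.7/1.154 = 2573.40; 2013 → 4988.5/1.485 = 3359.26.
So real GDP changed by 3359.26/2573.40 − 1 = 0.3054, i.e. 30.54%.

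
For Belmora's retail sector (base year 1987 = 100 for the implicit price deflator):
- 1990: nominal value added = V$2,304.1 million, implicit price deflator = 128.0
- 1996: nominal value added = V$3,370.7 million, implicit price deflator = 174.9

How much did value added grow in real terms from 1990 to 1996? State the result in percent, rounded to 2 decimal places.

7.06%

Deflate each year: 1990 → 2304.1/1.280 = 1800.08; 1996 → 3370.7/1.749 = 1927.22.
So real value added changed by 1927.22/1800.08 − 1 = 0.0706, i.e. 7.06%.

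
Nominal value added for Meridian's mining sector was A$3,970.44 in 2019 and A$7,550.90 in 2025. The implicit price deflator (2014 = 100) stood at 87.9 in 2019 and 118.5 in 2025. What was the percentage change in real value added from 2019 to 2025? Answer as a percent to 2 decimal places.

41.07%

Real value added 2019 = 3970.44 / 0.879 = 4517.00.
Real value added 2025 = 7550.90 / 1.185 = 6372.07.
Real growth = 6372.07 / 4517.00 − 1 = 0.4107.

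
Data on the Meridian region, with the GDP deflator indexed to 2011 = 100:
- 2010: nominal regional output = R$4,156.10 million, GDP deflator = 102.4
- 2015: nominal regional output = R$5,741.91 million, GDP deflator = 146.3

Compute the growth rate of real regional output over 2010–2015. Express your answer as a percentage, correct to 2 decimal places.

-3.30%

Deflate each year: 2010 → 4156.10/1.024 = 4058.69; 2015 → 5741.91/1.463 = 3924.75.
So real regional output changed by 3924.75/4058.69 − 1 = -0.0330, i.e. -3.30%.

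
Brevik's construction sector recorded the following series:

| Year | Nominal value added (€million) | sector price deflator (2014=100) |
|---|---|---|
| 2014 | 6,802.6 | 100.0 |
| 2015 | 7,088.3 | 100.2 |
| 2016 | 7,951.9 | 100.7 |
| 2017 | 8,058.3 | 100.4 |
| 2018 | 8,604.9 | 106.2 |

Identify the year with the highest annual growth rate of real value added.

2015: real = 7088.3/1.002 = 7074.15; growth vs 2014 (6802.60) = 3.99%.
2016: real = 7951.9/1.007 = 7896.62; growth vs 2015 (7074.15) = 11.63%.
2017: real = 8058.3/1.004 = 8026.20; growth vs 2016 (7896.62) = 1.64%.
2018: real = 8604.9/1.062 = 8102.54; growth vs 2017 (8026.20) = 0.95%.

2016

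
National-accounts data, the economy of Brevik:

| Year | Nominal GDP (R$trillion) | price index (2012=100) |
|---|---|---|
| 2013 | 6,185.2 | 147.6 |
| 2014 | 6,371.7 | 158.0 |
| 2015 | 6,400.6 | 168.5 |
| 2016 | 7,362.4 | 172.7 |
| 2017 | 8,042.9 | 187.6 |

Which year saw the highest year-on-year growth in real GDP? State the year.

2016

2014: real = 6371.7/1.580 = 4032.72; growth vs 2013 (4190.51) = -3.77%.
2015: real = 6400.6/1.685 = 3798.58; growth vs 2014 (4032.72) = -5.81%.
2016: real = 7362.4/1.727 = 4263.12; growth vs 2015 (3798.58) = 12.23%.
2017: real = 8042.9/1.876 = 4287.26; growth vs 2016 (4263.12) = 0.57%.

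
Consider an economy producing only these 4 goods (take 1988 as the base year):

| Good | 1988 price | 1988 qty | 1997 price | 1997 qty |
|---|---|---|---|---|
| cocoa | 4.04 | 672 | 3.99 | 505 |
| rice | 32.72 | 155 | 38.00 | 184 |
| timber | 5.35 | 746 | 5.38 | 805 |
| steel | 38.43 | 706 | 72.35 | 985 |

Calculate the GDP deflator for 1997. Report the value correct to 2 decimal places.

168.46

Nominal GDP 1997 = 3.99·505 + 38.00·184 + 5.38·805 + 72.35·985 = 84602.60.
Real GDP 1997 (at 1988 prices) = 4.04·505 + 32.72·184 + 5.35·805 + 38.43·985 = 50220.98.
Deflator = Nominal/Real × 100 = 84602.60/50220.98 × 100 = 168.461.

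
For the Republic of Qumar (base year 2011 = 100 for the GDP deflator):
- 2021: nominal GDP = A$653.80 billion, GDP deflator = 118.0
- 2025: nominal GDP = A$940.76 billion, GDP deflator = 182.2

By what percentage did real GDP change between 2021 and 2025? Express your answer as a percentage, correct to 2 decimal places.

-6.81%

Deflate each year: 2021 → 653.80/1.180 = 554.07; 2025 → 940.76/1.822 = 516.33.
So real GDP changed by 516.33/554.07 − 1 = -0.0681, i.e. -6.81%.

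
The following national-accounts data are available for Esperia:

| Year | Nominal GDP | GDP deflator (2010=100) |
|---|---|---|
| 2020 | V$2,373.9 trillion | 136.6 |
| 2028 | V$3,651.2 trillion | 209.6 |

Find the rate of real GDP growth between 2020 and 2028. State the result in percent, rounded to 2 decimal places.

Real GDP 2020 = 2373.9 / 1.366 = 1737.85.
Real GDP 2028 = 3651.2 / 2.096 = 1741.98.
Real growth = 1741.98 / 1737.85 − 1 = 0.0024.

0.24%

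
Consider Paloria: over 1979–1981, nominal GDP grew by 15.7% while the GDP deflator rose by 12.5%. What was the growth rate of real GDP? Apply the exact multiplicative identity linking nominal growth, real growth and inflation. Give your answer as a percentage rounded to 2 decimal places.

2.84%

(1 + g_nom) = (1 + g_real)(1 + π), so g_real = 1.1570 / 1.1250 − 1 = 0.02844.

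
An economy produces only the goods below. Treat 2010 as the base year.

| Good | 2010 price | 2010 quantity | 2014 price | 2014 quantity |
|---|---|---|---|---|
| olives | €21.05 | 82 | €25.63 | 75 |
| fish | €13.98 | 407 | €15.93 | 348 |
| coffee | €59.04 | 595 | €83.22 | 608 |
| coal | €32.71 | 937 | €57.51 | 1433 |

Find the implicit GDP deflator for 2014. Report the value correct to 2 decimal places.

157.46

Nominal GDP 2014 = 25.63·75 + 15.93·348 + 83.22·608 + 57.51·1433 = 140475.48.
Real GDP 2014 (at 2010 prices) = 21.05·75 + 13.98·348 + 59.04·608 + 32.71·1433 = 89213.54.
Deflator = Nominal/Real × 100 = 140475.48/89213.54 × 100 = 157.460.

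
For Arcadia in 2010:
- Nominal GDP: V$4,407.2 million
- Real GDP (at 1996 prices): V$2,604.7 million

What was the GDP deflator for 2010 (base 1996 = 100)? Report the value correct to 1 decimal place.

169.2

GDP deflator = (Nominal / Real) × 100 = 4407.2 / 2604.7 × 100 = 169.20.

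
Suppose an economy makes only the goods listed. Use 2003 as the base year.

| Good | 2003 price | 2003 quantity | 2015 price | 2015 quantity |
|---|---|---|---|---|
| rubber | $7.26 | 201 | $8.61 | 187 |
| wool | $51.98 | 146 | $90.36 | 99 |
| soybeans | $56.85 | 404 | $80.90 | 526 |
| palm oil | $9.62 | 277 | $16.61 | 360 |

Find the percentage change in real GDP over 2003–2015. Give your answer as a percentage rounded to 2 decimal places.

Real GDP 2003 = Nominal GDP 2003 = 7.26·201 + 51.98·146 + 56.85·404 + 9.62·277 = 34680.48.
Real GDP 2015 (at 2003 prices) = 7.26·187 + 51.98·99 + 56.85·526 + 9.62·360 = 39869.94.
Real growth = 39869.94/34680.48 − 1 = 0.1496.

14.96%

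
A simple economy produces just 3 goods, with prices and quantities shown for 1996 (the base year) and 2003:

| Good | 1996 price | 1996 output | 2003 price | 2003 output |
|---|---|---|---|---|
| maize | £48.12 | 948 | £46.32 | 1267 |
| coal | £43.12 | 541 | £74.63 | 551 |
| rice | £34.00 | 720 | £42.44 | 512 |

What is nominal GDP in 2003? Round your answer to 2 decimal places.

£121537.85

Nominal GDP 2003 = Σ (p_2003 × q_2003) = 46.32·1267 + 74.63·551 + 42.44·512 = 121537.85.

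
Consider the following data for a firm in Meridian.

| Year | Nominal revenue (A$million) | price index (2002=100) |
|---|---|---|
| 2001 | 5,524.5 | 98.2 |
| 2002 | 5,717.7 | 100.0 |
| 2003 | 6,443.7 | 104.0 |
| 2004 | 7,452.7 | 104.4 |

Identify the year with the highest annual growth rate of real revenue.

2004

2002: real = 5717.7/1.000 = 5717.70; growth vs 2001 (5625.76) = 1.63%.
2003: real = 6443.7/1.040 = 6195.87; growth vs 2002 (5717.70) = 8.36%.
2004: real = 7452.7/1.044 = 7138.60; growth vs 2003 (6195.87) = 15.22%.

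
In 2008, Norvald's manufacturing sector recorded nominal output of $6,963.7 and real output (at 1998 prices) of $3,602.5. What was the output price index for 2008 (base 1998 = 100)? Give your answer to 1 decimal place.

193.3

output price index = (Nominal / Real) × 100 = 6963.7 / 3602.5 × 100 = 193.30.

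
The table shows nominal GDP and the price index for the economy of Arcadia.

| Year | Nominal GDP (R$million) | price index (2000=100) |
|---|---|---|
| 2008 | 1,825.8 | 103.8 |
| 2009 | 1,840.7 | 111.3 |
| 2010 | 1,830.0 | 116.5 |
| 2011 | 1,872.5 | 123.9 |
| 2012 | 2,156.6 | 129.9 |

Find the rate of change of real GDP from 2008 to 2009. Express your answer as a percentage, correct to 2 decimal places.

Real GDP 2008 = 1825.8/1.038 = 1758.96.
Real GDP 2009 = 1840.7/1.113 = 1653.82.
Change = 1653.82/1758.96 − 1 = -0.0598.

-5.98%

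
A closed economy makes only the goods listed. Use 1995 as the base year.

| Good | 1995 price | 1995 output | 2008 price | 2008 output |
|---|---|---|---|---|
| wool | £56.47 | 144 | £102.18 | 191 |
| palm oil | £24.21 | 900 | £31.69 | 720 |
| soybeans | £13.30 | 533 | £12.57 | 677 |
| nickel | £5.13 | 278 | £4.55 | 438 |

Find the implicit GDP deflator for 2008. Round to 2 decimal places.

133.87

Nominal GDP 2008 = 102.18·191 + 31.69·720 + 12.57·677 + 4.55·438 = 52835.97.
Real GDP 2008 (at 1995 prices) = 56.47·191 + 24.21·720 + 13.30·677 + 5.13·438 = 39468.01.
Deflator = Nominal/Real × 100 = 52835.97/39468.01 × 100 = 133.870.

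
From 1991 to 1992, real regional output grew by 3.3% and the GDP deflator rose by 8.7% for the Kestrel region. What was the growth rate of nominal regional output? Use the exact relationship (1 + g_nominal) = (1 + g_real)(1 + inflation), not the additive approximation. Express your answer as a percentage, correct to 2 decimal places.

12.29%

(1 + g_nom) = (1 + g_real)(1 + π) = 1.0330 × 1.0870 = 1.12287.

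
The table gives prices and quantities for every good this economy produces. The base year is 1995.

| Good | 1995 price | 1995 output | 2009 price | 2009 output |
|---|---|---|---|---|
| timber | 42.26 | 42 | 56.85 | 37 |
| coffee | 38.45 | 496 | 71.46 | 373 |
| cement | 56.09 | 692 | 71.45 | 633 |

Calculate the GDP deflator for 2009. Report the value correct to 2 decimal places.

143.91

Nominal GDP 2009 = 56.85·37 + 71.46·373 + 71.45·633 = 73985.88.
Real GDP 2009 (at 1995 prices) = 42.26·37 + 38.45·373 + 56.09·633 = 51410.44.
Deflator = Nominal/Real × 100 = 73985.88/51410.44 × 100 = 143.912.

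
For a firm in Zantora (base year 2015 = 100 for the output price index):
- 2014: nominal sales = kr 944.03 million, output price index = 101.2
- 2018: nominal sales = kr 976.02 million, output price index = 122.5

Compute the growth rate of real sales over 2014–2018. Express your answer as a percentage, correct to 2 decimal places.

-14.59%

Deflate each year: 2014 → 944.03/1.012 = 932.84; 2018 → 976.02/1.225 = 796.75.
So real sales changed by 796.75/932.84 − 1 = -0.1459, i.e. -14.59%.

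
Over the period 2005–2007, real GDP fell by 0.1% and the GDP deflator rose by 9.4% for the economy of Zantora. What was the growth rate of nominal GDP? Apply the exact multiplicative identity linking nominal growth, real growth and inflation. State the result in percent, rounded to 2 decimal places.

(1 + g_nom) = (1 + g_real)(1 + π) = 0.9990 × 1.0940 = 1.09291.

9.29%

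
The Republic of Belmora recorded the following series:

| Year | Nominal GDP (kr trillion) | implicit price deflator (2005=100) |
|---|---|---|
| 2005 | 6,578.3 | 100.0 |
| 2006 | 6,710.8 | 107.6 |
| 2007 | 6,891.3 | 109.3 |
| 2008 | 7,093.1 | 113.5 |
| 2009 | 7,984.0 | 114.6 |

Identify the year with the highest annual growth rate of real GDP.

2009

2006: real = 6710.8/1.076 = 6236.80; growth vs 2005 (6578.30) = -5.19%.
2007: real = 6891.3/1.093 = 6304.94; growth vs 2006 (6236.80) = 1.09%.
2008: real = 7093.1/1.135 = 6249.43; growth vs 2007 (6304.94) = -0.88%.
2009: real = 7984.0/1.146 = 6966.84; growth vs 2008 (6249.43) = 11.48%.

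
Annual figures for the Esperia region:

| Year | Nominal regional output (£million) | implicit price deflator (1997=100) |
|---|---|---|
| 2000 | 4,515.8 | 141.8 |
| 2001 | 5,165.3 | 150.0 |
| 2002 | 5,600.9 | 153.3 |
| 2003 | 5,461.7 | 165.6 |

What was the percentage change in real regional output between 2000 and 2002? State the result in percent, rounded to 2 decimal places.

Real regional output 2000 = 4515.8/1.418 = 3184.63.
Real regional output 2002 = 5600.9/1.533 = 3653.56.
Change = 3653.56/3184.63 − 1 = 0.1472.

14.72%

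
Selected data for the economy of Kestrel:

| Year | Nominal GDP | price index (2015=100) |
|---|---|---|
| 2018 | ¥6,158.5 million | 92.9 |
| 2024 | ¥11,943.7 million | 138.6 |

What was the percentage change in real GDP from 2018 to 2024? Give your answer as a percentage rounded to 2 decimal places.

Deflate each year: 2018 → 6158.5/0.929 = 6629.17; 2024 → 11943.7/1.386 = 8617.39.
So real GDP changed by 8617.39/6629.17 − 1 = 0.2999, i.e. 29.99%.

29.99%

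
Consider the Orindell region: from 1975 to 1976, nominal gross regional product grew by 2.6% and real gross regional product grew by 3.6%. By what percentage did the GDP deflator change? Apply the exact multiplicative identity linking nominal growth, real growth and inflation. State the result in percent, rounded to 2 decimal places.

-0.97%

(1 + g_nom) = (1 + g_real)(1 + π), so π = 1.0260 / 1.0360 − 1 = -0.00965.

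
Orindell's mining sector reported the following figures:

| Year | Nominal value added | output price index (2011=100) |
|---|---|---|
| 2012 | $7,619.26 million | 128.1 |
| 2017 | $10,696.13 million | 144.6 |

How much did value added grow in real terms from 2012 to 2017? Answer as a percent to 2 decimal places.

24.36%

Deflate each year: 2012 → 7619.26/1.281 = 5947.90; 2017 → 10696.13/1.446 = 7397.05.
So real value added changed by 7397.05/5947.90 − 1 = 0.2436, i.e. 24.36%.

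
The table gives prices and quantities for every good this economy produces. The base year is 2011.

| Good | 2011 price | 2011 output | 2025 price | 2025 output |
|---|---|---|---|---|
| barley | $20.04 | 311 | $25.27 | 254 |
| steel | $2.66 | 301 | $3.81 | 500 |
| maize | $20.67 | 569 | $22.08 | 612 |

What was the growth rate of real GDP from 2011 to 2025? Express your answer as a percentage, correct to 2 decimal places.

1.47%

Real GDP 2011 = Nominal GDP 2011 = 20.04·311 + 2.66·301 + 20.67·569 = 18794.33.
Real GDP 2025 (at 2011 prices) = 20.04·254 + 2.66·500 + 20.67·612 = 19070.20.
Real growth = 19070.20/18794.33 − 1 = 0.0147.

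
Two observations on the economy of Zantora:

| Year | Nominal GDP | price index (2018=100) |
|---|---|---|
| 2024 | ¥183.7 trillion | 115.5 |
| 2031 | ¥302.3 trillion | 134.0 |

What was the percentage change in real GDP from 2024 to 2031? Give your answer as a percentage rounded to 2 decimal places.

41.84%

Real GDP 2024 = 183.7 / 1.155 = 159.05.
Real GDP 2031 = 302.3 / 1.340 = 225.60.
Real growth = 225.60 / 159.05 − 1 = 0.4184.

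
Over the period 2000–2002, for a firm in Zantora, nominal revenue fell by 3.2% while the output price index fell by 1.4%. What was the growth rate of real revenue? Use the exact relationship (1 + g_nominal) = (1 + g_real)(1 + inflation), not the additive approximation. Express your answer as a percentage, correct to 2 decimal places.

(1 + g_nom) = (1 + g_real)(1 + π), so g_real = 0.9680 / 0.9860 − 1 = -0.01826.

-1.83%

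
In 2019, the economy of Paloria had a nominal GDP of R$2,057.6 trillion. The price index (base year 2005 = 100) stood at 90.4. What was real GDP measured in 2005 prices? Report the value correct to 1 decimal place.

Real GDP = Nominal / (price index/100) = 2057.6 / 0.904 = 2276.11.

R$2,276.1 trillion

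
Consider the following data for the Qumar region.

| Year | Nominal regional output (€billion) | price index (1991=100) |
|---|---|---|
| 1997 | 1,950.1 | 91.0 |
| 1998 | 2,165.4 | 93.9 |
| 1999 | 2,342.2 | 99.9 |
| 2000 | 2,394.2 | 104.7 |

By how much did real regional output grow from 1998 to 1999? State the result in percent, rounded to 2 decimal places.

Real regional output 1998 = 2165.4/0.939 = 2306.07.
Real regional output 1999 = 2342.2/0.999 = 2344.54.
Change = 2344.54/2306.07 − 1 = 0.0167.

1.67%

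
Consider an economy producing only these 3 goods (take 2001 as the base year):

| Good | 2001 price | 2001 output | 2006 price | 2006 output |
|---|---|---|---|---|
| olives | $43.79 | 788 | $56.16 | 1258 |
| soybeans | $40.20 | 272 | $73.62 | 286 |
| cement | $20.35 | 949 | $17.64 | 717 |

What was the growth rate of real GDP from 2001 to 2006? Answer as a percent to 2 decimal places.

25.36%

Real GDP 2001 = Nominal GDP 2001 = 43.79·788 + 40.20·272 + 20.35·949 = 64753.07.
Real GDP 2006 (at 2001 prices) = 43.79·1258 + 40.20·286 + 20.35·717 = 81175.97.
Real growth = 81175.97/64753.07 − 1 = 0.2536.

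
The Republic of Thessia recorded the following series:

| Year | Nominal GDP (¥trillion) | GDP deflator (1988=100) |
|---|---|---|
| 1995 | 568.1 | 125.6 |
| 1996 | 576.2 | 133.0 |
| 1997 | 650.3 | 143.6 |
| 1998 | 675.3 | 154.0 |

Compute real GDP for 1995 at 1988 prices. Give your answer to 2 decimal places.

Real GDP 1995 = 568.1 / 1.256 = 452.31.

¥452.31 trillion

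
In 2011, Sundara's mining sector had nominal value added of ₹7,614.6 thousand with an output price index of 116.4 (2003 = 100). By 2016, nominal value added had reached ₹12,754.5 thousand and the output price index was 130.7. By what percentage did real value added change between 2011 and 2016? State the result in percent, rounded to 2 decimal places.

Deflate each year: 2011 → 7614.6/1.164 = 6541.75; 2016 → 12754.5/1.307 = 9758.61.
So real value added changed by 9758.61/6541.75 − 1 = 0.4917, i.e. 49.17%.

49.17%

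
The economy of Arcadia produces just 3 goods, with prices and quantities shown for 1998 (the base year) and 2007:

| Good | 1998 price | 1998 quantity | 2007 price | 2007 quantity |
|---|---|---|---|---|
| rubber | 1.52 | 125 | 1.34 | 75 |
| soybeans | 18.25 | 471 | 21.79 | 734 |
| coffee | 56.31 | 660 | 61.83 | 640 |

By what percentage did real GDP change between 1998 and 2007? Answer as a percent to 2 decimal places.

7.83%

Real GDP 1998 = Nominal GDP 1998 = 1.52·125 + 18.25·471 + 56.31·660 = 45950.35.
Real GDP 2007 (at 1998 prices) = 1.52·75 + 18.25·734 + 56.31·640 = 49547.90.
Real growth = 49547.90/45950.35 − 1 = 0.0783.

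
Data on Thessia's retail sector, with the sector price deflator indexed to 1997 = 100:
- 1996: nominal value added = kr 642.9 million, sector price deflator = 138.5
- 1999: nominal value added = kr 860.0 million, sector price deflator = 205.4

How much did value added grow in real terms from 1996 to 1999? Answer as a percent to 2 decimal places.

-9.80%

Deflate each year: 1996 → 642.9/1.385 = 464.19; 1999 → 860.0/2.054 = 418.70.
So real value added changed by 418.70/464.19 − 1 = -0.0980, i.e. -9.80%.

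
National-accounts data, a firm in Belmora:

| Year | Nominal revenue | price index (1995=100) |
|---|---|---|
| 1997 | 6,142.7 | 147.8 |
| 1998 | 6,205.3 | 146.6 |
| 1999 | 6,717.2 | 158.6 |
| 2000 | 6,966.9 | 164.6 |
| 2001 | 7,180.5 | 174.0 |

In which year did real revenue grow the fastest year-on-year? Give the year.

1998

1998: real = 6205.3/1.466 = 4232.81; growth vs 1997 (4156.09) = 1.85%.
1999: real = 6717.2/1.586 = 4235.31; growth vs 1998 (4232.81) = 0.06%.
2000: real = 6966.9/1.646 = 4232.62; growth vs 1999 (4235.31) = -0.06%.
2001: real = 7180.5/1.740 = 4126.72; growth vs 2000 (4232.62) = -2.50%.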